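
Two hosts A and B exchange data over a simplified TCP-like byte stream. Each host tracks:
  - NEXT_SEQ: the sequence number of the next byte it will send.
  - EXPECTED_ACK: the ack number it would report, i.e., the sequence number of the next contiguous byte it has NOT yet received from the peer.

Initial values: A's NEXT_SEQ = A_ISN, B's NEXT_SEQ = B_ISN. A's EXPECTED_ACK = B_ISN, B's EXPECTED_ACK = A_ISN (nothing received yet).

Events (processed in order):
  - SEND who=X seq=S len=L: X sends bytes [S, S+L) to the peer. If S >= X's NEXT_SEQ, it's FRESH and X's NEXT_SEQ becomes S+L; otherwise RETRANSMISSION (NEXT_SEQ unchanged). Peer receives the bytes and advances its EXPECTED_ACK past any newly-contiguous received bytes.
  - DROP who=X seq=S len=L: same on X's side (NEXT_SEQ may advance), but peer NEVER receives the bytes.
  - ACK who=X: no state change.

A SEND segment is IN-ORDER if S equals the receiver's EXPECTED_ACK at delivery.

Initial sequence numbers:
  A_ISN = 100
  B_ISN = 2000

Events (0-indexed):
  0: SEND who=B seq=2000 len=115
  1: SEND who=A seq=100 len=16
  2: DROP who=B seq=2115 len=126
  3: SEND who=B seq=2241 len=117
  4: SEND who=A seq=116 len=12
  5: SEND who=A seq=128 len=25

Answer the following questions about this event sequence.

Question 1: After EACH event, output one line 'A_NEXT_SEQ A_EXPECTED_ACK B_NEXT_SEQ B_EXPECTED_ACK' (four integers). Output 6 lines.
100 2115 2115 100
116 2115 2115 116
116 2115 2241 116
116 2115 2358 116
128 2115 2358 128
153 2115 2358 153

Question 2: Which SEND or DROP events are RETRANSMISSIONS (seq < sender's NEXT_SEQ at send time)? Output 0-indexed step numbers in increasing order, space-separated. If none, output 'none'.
Step 0: SEND seq=2000 -> fresh
Step 1: SEND seq=100 -> fresh
Step 2: DROP seq=2115 -> fresh
Step 3: SEND seq=2241 -> fresh
Step 4: SEND seq=116 -> fresh
Step 5: SEND seq=128 -> fresh

Answer: none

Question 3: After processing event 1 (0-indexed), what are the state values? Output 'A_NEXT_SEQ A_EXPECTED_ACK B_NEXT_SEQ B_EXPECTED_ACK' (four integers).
After event 0: A_seq=100 A_ack=2115 B_seq=2115 B_ack=100
After event 1: A_seq=116 A_ack=2115 B_seq=2115 B_ack=116

116 2115 2115 116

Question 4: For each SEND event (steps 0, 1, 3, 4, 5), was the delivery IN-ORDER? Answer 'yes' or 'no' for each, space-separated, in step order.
Answer: yes yes no yes yes

Derivation:
Step 0: SEND seq=2000 -> in-order
Step 1: SEND seq=100 -> in-order
Step 3: SEND seq=2241 -> out-of-order
Step 4: SEND seq=116 -> in-order
Step 5: SEND seq=128 -> in-order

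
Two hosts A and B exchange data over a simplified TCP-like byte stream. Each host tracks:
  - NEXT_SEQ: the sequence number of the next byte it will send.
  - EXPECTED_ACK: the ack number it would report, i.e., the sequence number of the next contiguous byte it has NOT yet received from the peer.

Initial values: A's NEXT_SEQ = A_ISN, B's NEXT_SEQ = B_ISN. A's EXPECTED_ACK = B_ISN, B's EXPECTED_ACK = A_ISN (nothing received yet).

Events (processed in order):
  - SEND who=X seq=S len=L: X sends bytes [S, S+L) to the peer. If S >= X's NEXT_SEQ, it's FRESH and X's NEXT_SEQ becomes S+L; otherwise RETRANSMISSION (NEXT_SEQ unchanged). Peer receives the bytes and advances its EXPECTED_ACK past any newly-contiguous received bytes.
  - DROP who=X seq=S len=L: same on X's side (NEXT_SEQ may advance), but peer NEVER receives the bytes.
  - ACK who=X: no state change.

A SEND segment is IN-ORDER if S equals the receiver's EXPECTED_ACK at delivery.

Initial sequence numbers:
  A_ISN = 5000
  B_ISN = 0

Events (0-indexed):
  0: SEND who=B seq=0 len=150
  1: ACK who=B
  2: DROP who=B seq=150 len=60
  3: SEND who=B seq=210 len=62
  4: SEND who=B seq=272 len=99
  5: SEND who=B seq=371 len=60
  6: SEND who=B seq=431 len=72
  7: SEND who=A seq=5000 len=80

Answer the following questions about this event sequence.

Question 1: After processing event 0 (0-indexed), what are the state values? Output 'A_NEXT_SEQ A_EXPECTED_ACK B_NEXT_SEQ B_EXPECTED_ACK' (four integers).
After event 0: A_seq=5000 A_ack=150 B_seq=150 B_ack=5000

5000 150 150 5000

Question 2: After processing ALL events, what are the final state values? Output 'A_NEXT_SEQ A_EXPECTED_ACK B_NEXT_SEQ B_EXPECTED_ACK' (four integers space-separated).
After event 0: A_seq=5000 A_ack=150 B_seq=150 B_ack=5000
After event 1: A_seq=5000 A_ack=150 B_seq=150 B_ack=5000
After event 2: A_seq=5000 A_ack=150 B_seq=210 B_ack=5000
After event 3: A_seq=5000 A_ack=150 B_seq=272 B_ack=5000
After event 4: A_seq=5000 A_ack=150 B_seq=371 B_ack=5000
After event 5: A_seq=5000 A_ack=150 B_seq=431 B_ack=5000
After event 6: A_seq=5000 A_ack=150 B_seq=503 B_ack=5000
After event 7: A_seq=5080 A_ack=150 B_seq=503 B_ack=5080

Answer: 5080 150 503 5080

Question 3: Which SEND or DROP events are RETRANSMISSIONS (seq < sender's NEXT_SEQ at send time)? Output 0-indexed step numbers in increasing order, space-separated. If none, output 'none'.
Step 0: SEND seq=0 -> fresh
Step 2: DROP seq=150 -> fresh
Step 3: SEND seq=210 -> fresh
Step 4: SEND seq=272 -> fresh
Step 5: SEND seq=371 -> fresh
Step 6: SEND seq=431 -> fresh
Step 7: SEND seq=5000 -> fresh

Answer: none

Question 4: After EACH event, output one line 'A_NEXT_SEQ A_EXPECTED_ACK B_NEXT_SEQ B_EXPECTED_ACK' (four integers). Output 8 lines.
5000 150 150 5000
5000 150 150 5000
5000 150 210 5000
5000 150 272 5000
5000 150 371 5000
5000 150 431 5000
5000 150 503 5000
5080 150 503 5080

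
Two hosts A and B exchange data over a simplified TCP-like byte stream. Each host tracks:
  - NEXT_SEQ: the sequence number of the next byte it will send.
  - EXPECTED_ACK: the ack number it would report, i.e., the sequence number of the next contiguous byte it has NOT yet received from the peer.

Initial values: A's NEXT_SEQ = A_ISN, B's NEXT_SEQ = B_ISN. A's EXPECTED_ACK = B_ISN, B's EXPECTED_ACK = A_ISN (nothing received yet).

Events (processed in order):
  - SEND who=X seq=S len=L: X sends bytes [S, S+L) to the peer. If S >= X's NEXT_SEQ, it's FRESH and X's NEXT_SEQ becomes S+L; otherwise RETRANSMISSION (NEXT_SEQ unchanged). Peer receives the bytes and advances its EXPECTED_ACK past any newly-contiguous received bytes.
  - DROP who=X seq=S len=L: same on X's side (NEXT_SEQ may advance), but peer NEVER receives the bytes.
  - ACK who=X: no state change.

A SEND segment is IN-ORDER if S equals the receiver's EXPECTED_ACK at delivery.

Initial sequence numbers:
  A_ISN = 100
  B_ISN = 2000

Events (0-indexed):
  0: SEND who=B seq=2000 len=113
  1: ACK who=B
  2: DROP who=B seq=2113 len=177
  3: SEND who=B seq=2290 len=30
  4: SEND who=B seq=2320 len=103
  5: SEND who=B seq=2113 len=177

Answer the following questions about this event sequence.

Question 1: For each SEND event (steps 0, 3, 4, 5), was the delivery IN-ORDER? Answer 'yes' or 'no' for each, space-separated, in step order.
Step 0: SEND seq=2000 -> in-order
Step 3: SEND seq=2290 -> out-of-order
Step 4: SEND seq=2320 -> out-of-order
Step 5: SEND seq=2113 -> in-order

Answer: yes no no yes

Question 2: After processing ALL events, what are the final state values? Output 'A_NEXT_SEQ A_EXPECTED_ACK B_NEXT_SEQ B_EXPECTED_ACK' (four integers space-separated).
After event 0: A_seq=100 A_ack=2113 B_seq=2113 B_ack=100
After event 1: A_seq=100 A_ack=2113 B_seq=2113 B_ack=100
After event 2: A_seq=100 A_ack=2113 B_seq=2290 B_ack=100
After event 3: A_seq=100 A_ack=2113 B_seq=2320 B_ack=100
After event 4: A_seq=100 A_ack=2113 B_seq=2423 B_ack=100
After event 5: A_seq=100 A_ack=2423 B_seq=2423 B_ack=100

Answer: 100 2423 2423 100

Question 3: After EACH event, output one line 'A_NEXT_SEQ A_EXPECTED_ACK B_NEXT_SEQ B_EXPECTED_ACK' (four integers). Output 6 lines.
100 2113 2113 100
100 2113 2113 100
100 2113 2290 100
100 2113 2320 100
100 2113 2423 100
100 2423 2423 100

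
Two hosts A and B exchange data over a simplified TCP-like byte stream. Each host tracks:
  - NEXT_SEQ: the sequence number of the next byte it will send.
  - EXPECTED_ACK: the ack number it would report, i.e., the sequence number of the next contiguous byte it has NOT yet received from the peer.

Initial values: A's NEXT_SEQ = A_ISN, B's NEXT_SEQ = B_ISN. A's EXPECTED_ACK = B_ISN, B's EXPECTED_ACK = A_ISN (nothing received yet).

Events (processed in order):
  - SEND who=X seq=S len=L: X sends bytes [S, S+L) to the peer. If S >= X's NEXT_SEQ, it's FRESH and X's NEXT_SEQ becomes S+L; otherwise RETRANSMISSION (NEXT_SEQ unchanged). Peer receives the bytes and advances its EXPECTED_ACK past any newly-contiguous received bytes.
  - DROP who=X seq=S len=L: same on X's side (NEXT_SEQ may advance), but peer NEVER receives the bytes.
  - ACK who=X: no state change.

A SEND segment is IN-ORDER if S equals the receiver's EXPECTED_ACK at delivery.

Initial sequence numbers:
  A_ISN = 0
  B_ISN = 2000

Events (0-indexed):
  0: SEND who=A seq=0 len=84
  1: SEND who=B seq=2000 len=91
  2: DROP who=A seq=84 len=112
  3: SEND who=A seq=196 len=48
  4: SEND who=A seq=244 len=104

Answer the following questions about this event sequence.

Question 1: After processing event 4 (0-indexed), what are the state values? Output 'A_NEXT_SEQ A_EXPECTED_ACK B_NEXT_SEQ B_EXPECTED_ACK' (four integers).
After event 0: A_seq=84 A_ack=2000 B_seq=2000 B_ack=84
After event 1: A_seq=84 A_ack=2091 B_seq=2091 B_ack=84
After event 2: A_seq=196 A_ack=2091 B_seq=2091 B_ack=84
After event 3: A_seq=244 A_ack=2091 B_seq=2091 B_ack=84
After event 4: A_seq=348 A_ack=2091 B_seq=2091 B_ack=84

348 2091 2091 84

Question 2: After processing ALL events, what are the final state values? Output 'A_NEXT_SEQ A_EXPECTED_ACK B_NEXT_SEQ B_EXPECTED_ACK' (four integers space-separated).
After event 0: A_seq=84 A_ack=2000 B_seq=2000 B_ack=84
After event 1: A_seq=84 A_ack=2091 B_seq=2091 B_ack=84
After event 2: A_seq=196 A_ack=2091 B_seq=2091 B_ack=84
After event 3: A_seq=244 A_ack=2091 B_seq=2091 B_ack=84
After event 4: A_seq=348 A_ack=2091 B_seq=2091 B_ack=84

Answer: 348 2091 2091 84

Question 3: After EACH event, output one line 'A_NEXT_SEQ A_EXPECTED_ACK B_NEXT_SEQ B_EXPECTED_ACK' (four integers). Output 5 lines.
84 2000 2000 84
84 2091 2091 84
196 2091 2091 84
244 2091 2091 84
348 2091 2091 84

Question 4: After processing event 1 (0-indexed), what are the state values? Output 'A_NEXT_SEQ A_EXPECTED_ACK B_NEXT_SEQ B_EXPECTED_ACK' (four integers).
After event 0: A_seq=84 A_ack=2000 B_seq=2000 B_ack=84
After event 1: A_seq=84 A_ack=2091 B_seq=2091 B_ack=84

84 2091 2091 84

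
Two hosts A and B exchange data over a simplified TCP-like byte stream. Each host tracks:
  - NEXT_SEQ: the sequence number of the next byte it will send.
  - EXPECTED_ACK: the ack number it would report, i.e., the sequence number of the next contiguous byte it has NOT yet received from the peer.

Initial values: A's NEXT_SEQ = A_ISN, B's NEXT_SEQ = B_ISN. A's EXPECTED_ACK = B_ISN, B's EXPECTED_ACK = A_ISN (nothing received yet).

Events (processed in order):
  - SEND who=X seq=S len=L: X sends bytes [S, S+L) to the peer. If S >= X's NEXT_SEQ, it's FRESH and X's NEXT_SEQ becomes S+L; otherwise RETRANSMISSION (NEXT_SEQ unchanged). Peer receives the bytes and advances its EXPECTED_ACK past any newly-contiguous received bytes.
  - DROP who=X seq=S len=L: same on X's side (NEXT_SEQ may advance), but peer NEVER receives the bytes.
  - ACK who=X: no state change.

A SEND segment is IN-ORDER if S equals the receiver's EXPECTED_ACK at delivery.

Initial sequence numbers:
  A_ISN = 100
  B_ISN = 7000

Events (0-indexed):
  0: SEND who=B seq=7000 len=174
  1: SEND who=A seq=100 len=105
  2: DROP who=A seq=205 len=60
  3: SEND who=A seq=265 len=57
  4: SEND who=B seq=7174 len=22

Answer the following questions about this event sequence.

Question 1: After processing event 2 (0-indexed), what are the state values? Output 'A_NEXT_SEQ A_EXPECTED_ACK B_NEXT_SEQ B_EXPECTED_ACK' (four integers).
After event 0: A_seq=100 A_ack=7174 B_seq=7174 B_ack=100
After event 1: A_seq=205 A_ack=7174 B_seq=7174 B_ack=205
After event 2: A_seq=265 A_ack=7174 B_seq=7174 B_ack=205

265 7174 7174 205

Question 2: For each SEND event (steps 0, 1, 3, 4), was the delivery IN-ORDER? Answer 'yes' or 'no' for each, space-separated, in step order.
Step 0: SEND seq=7000 -> in-order
Step 1: SEND seq=100 -> in-order
Step 3: SEND seq=265 -> out-of-order
Step 4: SEND seq=7174 -> in-order

Answer: yes yes no yes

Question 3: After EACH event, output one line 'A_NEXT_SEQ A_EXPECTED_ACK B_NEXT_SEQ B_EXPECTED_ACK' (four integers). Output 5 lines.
100 7174 7174 100
205 7174 7174 205
265 7174 7174 205
322 7174 7174 205
322 7196 7196 205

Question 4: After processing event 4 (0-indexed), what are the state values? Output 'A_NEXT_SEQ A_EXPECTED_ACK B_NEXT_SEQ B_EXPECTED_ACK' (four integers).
After event 0: A_seq=100 A_ack=7174 B_seq=7174 B_ack=100
After event 1: A_seq=205 A_ack=7174 B_seq=7174 B_ack=205
After event 2: A_seq=265 A_ack=7174 B_seq=7174 B_ack=205
After event 3: A_seq=322 A_ack=7174 B_seq=7174 B_ack=205
After event 4: A_seq=322 A_ack=7196 B_seq=7196 B_ack=205

322 7196 7196 205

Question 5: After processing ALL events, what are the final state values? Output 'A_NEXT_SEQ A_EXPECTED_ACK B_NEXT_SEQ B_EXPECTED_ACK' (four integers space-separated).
Answer: 322 7196 7196 205

Derivation:
After event 0: A_seq=100 A_ack=7174 B_seq=7174 B_ack=100
After event 1: A_seq=205 A_ack=7174 B_seq=7174 B_ack=205
After event 2: A_seq=265 A_ack=7174 B_seq=7174 B_ack=205
After event 3: A_seq=322 A_ack=7174 B_seq=7174 B_ack=205
After event 4: A_seq=322 A_ack=7196 B_seq=7196 B_ack=205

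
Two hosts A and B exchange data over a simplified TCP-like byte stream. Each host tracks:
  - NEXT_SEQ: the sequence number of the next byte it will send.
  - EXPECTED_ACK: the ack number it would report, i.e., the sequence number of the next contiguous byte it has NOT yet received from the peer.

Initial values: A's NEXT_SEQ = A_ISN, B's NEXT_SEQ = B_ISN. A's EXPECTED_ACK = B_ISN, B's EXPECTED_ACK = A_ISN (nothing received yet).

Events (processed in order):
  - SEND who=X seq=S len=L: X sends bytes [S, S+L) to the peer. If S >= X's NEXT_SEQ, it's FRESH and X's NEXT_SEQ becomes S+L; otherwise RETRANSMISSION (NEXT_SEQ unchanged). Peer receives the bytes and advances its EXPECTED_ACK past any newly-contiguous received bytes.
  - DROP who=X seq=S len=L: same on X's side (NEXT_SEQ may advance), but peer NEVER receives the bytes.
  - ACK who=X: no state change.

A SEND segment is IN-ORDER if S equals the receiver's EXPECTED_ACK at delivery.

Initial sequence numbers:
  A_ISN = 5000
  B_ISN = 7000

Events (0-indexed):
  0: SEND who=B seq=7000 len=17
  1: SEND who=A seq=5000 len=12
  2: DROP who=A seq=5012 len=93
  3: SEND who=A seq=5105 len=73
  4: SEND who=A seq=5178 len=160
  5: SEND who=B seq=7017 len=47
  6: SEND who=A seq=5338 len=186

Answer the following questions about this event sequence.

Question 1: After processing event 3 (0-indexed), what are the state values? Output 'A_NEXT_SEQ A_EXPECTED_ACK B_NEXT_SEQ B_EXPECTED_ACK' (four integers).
After event 0: A_seq=5000 A_ack=7017 B_seq=7017 B_ack=5000
After event 1: A_seq=5012 A_ack=7017 B_seq=7017 B_ack=5012
After event 2: A_seq=5105 A_ack=7017 B_seq=7017 B_ack=5012
After event 3: A_seq=5178 A_ack=7017 B_seq=7017 B_ack=5012

5178 7017 7017 5012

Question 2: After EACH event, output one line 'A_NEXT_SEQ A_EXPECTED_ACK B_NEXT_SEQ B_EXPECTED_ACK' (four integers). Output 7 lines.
5000 7017 7017 5000
5012 7017 7017 5012
5105 7017 7017 5012
5178 7017 7017 5012
5338 7017 7017 5012
5338 7064 7064 5012
5524 7064 7064 5012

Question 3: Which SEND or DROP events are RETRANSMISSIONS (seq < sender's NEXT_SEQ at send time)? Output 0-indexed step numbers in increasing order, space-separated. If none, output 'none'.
Answer: none

Derivation:
Step 0: SEND seq=7000 -> fresh
Step 1: SEND seq=5000 -> fresh
Step 2: DROP seq=5012 -> fresh
Step 3: SEND seq=5105 -> fresh
Step 4: SEND seq=5178 -> fresh
Step 5: SEND seq=7017 -> fresh
Step 6: SEND seq=5338 -> fresh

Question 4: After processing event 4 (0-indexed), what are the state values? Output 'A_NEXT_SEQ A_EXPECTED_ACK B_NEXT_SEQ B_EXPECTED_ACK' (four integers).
After event 0: A_seq=5000 A_ack=7017 B_seq=7017 B_ack=5000
After event 1: A_seq=5012 A_ack=7017 B_seq=7017 B_ack=5012
After event 2: A_seq=5105 A_ack=7017 B_seq=7017 B_ack=5012
After event 3: A_seq=5178 A_ack=7017 B_seq=7017 B_ack=5012
After event 4: A_seq=5338 A_ack=7017 B_seq=7017 B_ack=5012

5338 7017 7017 5012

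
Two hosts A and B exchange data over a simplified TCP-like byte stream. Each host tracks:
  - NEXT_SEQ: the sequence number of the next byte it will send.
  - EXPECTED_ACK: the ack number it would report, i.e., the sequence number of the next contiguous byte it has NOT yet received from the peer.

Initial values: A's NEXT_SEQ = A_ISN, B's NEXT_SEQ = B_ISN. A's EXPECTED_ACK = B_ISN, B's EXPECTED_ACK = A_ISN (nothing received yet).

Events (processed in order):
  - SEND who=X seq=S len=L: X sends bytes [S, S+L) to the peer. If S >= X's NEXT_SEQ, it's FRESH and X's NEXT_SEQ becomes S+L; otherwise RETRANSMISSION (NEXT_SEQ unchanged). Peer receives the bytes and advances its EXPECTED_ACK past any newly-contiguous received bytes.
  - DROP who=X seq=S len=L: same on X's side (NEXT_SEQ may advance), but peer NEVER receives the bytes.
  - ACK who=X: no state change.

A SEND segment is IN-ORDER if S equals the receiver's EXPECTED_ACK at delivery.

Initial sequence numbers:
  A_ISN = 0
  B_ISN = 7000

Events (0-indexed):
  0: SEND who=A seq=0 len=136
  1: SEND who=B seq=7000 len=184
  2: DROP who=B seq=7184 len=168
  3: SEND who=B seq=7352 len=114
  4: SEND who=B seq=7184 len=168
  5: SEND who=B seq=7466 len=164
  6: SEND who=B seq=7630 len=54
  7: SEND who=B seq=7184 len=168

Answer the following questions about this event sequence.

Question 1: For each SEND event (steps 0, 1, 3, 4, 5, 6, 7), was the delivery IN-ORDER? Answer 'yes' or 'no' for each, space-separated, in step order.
Step 0: SEND seq=0 -> in-order
Step 1: SEND seq=7000 -> in-order
Step 3: SEND seq=7352 -> out-of-order
Step 4: SEND seq=7184 -> in-order
Step 5: SEND seq=7466 -> in-order
Step 6: SEND seq=7630 -> in-order
Step 7: SEND seq=7184 -> out-of-order

Answer: yes yes no yes yes yes no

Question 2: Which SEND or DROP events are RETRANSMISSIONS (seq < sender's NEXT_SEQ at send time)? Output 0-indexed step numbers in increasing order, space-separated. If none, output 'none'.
Answer: 4 7

Derivation:
Step 0: SEND seq=0 -> fresh
Step 1: SEND seq=7000 -> fresh
Step 2: DROP seq=7184 -> fresh
Step 3: SEND seq=7352 -> fresh
Step 4: SEND seq=7184 -> retransmit
Step 5: SEND seq=7466 -> fresh
Step 6: SEND seq=7630 -> fresh
Step 7: SEND seq=7184 -> retransmit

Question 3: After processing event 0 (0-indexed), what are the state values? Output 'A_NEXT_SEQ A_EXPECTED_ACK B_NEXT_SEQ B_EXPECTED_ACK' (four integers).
After event 0: A_seq=136 A_ack=7000 B_seq=7000 B_ack=136

136 7000 7000 136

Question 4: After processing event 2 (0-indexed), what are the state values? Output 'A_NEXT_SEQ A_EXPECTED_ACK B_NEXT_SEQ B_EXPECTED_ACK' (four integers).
After event 0: A_seq=136 A_ack=7000 B_seq=7000 B_ack=136
After event 1: A_seq=136 A_ack=7184 B_seq=7184 B_ack=136
After event 2: A_seq=136 A_ack=7184 B_seq=7352 B_ack=136

136 7184 7352 136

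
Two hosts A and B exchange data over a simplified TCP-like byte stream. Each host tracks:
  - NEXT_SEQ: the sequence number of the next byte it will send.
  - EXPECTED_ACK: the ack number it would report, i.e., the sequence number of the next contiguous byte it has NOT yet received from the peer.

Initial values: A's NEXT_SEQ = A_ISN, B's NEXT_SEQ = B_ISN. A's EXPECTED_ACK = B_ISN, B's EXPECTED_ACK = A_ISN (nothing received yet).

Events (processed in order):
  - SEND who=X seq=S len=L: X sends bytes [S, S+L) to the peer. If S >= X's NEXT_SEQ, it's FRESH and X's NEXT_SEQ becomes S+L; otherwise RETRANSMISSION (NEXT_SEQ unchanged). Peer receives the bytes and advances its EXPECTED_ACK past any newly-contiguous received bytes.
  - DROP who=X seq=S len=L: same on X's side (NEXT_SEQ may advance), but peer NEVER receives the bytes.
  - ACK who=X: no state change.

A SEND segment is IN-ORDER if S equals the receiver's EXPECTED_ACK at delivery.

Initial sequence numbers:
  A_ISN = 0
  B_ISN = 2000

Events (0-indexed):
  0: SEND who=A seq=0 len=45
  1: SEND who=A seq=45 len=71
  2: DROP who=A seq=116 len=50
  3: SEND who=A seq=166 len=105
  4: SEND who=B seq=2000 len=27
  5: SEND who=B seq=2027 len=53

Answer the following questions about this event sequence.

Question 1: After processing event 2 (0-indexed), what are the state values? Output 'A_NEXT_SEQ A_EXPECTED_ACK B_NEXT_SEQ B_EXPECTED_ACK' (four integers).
After event 0: A_seq=45 A_ack=2000 B_seq=2000 B_ack=45
After event 1: A_seq=116 A_ack=2000 B_seq=2000 B_ack=116
After event 2: A_seq=166 A_ack=2000 B_seq=2000 B_ack=116

166 2000 2000 116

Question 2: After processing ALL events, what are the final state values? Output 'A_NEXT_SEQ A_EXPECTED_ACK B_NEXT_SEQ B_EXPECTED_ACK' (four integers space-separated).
After event 0: A_seq=45 A_ack=2000 B_seq=2000 B_ack=45
After event 1: A_seq=116 A_ack=2000 B_seq=2000 B_ack=116
After event 2: A_seq=166 A_ack=2000 B_seq=2000 B_ack=116
After event 3: A_seq=271 A_ack=2000 B_seq=2000 B_ack=116
After event 4: A_seq=271 A_ack=2027 B_seq=2027 B_ack=116
After event 5: A_seq=271 A_ack=2080 B_seq=2080 B_ack=116

Answer: 271 2080 2080 116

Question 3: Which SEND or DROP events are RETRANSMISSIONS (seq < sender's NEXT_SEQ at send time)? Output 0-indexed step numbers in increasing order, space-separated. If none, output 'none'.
Step 0: SEND seq=0 -> fresh
Step 1: SEND seq=45 -> fresh
Step 2: DROP seq=116 -> fresh
Step 3: SEND seq=166 -> fresh
Step 4: SEND seq=2000 -> fresh
Step 5: SEND seq=2027 -> fresh

Answer: none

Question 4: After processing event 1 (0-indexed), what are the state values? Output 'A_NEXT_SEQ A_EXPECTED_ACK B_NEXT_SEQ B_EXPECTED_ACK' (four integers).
After event 0: A_seq=45 A_ack=2000 B_seq=2000 B_ack=45
After event 1: A_seq=116 A_ack=2000 B_seq=2000 B_ack=116

116 2000 2000 116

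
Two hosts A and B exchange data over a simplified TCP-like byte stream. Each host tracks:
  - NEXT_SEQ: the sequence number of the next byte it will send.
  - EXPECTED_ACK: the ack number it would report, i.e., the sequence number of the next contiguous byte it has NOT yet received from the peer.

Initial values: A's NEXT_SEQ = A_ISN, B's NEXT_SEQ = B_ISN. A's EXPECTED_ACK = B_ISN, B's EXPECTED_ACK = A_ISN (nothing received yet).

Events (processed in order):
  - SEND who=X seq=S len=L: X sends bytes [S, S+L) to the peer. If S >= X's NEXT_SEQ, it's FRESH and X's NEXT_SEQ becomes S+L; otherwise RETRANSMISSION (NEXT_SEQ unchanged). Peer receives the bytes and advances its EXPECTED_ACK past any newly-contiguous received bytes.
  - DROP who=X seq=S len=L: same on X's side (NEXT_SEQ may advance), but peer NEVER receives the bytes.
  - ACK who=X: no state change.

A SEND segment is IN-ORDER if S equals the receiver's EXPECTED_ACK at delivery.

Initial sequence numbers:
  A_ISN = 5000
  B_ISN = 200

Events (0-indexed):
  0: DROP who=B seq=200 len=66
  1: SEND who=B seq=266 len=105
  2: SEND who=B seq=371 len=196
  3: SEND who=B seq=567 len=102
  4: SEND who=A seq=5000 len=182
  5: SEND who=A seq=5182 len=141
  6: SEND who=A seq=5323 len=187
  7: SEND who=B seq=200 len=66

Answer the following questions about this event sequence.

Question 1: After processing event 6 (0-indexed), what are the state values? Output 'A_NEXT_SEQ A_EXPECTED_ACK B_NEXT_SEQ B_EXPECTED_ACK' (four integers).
After event 0: A_seq=5000 A_ack=200 B_seq=266 B_ack=5000
After event 1: A_seq=5000 A_ack=200 B_seq=371 B_ack=5000
After event 2: A_seq=5000 A_ack=200 B_seq=567 B_ack=5000
After event 3: A_seq=5000 A_ack=200 B_seq=669 B_ack=5000
After event 4: A_seq=5182 A_ack=200 B_seq=669 B_ack=5182
After event 5: A_seq=5323 A_ack=200 B_seq=669 B_ack=5323
After event 6: A_seq=5510 A_ack=200 B_seq=669 B_ack=5510

5510 200 669 5510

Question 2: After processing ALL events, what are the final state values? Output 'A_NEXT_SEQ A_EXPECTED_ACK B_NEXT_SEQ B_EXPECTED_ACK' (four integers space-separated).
Answer: 5510 669 669 5510

Derivation:
After event 0: A_seq=5000 A_ack=200 B_seq=266 B_ack=5000
After event 1: A_seq=5000 A_ack=200 B_seq=371 B_ack=5000
After event 2: A_seq=5000 A_ack=200 B_seq=567 B_ack=5000
After event 3: A_seq=5000 A_ack=200 B_seq=669 B_ack=5000
After event 4: A_seq=5182 A_ack=200 B_seq=669 B_ack=5182
After event 5: A_seq=5323 A_ack=200 B_seq=669 B_ack=5323
After event 6: A_seq=5510 A_ack=200 B_seq=669 B_ack=5510
After event 7: A_seq=5510 A_ack=669 B_seq=669 B_ack=5510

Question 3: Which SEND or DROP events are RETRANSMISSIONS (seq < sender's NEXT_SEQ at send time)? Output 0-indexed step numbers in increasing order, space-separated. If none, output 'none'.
Answer: 7

Derivation:
Step 0: DROP seq=200 -> fresh
Step 1: SEND seq=266 -> fresh
Step 2: SEND seq=371 -> fresh
Step 3: SEND seq=567 -> fresh
Step 4: SEND seq=5000 -> fresh
Step 5: SEND seq=5182 -> fresh
Step 6: SEND seq=5323 -> fresh
Step 7: SEND seq=200 -> retransmit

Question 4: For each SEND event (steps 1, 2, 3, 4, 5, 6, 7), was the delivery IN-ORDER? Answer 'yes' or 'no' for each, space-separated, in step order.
Step 1: SEND seq=266 -> out-of-order
Step 2: SEND seq=371 -> out-of-order
Step 3: SEND seq=567 -> out-of-order
Step 4: SEND seq=5000 -> in-order
Step 5: SEND seq=5182 -> in-order
Step 6: SEND seq=5323 -> in-order
Step 7: SEND seq=200 -> in-order

Answer: no no no yes yes yes yes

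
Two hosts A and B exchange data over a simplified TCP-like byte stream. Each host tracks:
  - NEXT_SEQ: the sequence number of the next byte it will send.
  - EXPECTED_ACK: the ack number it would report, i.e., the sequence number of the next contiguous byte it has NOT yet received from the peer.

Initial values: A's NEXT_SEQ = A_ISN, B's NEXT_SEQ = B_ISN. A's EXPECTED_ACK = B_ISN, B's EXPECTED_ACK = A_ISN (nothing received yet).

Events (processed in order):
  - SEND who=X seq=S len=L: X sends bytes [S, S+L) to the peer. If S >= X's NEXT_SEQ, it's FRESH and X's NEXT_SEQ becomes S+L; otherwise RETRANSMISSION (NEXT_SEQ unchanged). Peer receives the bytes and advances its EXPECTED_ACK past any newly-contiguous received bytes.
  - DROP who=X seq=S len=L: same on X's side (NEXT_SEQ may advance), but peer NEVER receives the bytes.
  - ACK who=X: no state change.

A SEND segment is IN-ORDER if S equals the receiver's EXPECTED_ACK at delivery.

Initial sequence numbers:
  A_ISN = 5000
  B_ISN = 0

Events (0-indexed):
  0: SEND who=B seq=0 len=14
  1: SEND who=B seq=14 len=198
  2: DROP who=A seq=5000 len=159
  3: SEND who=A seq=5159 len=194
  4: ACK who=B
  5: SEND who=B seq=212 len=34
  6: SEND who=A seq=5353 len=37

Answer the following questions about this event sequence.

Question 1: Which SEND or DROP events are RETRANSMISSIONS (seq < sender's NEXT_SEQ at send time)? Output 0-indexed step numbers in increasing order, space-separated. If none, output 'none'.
Step 0: SEND seq=0 -> fresh
Step 1: SEND seq=14 -> fresh
Step 2: DROP seq=5000 -> fresh
Step 3: SEND seq=5159 -> fresh
Step 5: SEND seq=212 -> fresh
Step 6: SEND seq=5353 -> fresh

Answer: none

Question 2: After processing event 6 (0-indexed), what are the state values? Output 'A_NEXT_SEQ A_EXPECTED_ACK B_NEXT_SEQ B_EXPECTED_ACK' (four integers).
After event 0: A_seq=5000 A_ack=14 B_seq=14 B_ack=5000
After event 1: A_seq=5000 A_ack=212 B_seq=212 B_ack=5000
After event 2: A_seq=5159 A_ack=212 B_seq=212 B_ack=5000
After event 3: A_seq=5353 A_ack=212 B_seq=212 B_ack=5000
After event 4: A_seq=5353 A_ack=212 B_seq=212 B_ack=5000
After event 5: A_seq=5353 A_ack=246 B_seq=246 B_ack=5000
After event 6: A_seq=5390 A_ack=246 B_seq=246 B_ack=5000

5390 246 246 5000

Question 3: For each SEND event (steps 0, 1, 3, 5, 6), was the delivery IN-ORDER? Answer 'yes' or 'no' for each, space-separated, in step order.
Answer: yes yes no yes no

Derivation:
Step 0: SEND seq=0 -> in-order
Step 1: SEND seq=14 -> in-order
Step 3: SEND seq=5159 -> out-of-order
Step 5: SEND seq=212 -> in-order
Step 6: SEND seq=5353 -> out-of-order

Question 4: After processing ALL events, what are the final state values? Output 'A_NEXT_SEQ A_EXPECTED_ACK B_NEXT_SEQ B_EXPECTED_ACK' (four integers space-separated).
After event 0: A_seq=5000 A_ack=14 B_seq=14 B_ack=5000
After event 1: A_seq=5000 A_ack=212 B_seq=212 B_ack=5000
After event 2: A_seq=5159 A_ack=212 B_seq=212 B_ack=5000
After event 3: A_seq=5353 A_ack=212 B_seq=212 B_ack=5000
After event 4: A_seq=5353 A_ack=212 B_seq=212 B_ack=5000
After event 5: A_seq=5353 A_ack=246 B_seq=246 B_ack=5000
After event 6: A_seq=5390 A_ack=246 B_seq=246 B_ack=5000

Answer: 5390 246 246 5000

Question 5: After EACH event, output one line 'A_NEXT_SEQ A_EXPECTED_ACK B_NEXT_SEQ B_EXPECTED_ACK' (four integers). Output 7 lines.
5000 14 14 5000
5000 212 212 5000
5159 212 212 5000
5353 212 212 5000
5353 212 212 5000
5353 246 246 5000
5390 246 246 5000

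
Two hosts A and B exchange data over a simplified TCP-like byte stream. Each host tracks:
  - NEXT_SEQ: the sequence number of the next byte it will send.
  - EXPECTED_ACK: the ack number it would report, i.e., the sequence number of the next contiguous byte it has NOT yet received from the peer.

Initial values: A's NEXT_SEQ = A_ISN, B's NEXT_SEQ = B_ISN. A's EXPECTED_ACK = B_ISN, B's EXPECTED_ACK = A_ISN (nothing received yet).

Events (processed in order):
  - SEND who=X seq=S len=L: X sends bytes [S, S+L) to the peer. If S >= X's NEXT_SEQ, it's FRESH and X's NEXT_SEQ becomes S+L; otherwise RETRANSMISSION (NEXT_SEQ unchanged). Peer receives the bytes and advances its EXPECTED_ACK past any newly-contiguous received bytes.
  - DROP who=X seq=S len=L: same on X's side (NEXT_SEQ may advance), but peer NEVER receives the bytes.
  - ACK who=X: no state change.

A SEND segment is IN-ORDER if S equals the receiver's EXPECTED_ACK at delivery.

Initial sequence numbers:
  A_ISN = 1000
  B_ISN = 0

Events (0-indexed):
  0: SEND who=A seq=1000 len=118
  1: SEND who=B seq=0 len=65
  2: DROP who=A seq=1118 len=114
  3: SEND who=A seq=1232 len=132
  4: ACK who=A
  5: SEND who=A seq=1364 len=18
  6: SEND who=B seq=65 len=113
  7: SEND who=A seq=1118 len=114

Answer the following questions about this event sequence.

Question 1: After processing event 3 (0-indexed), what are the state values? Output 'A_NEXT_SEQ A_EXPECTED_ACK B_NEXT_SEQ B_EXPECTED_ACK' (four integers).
After event 0: A_seq=1118 A_ack=0 B_seq=0 B_ack=1118
After event 1: A_seq=1118 A_ack=65 B_seq=65 B_ack=1118
After event 2: A_seq=1232 A_ack=65 B_seq=65 B_ack=1118
After event 3: A_seq=1364 A_ack=65 B_seq=65 B_ack=1118

1364 65 65 1118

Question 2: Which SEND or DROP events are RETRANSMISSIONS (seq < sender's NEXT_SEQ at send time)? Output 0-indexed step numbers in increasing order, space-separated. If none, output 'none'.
Answer: 7

Derivation:
Step 0: SEND seq=1000 -> fresh
Step 1: SEND seq=0 -> fresh
Step 2: DROP seq=1118 -> fresh
Step 3: SEND seq=1232 -> fresh
Step 5: SEND seq=1364 -> fresh
Step 6: SEND seq=65 -> fresh
Step 7: SEND seq=1118 -> retransmit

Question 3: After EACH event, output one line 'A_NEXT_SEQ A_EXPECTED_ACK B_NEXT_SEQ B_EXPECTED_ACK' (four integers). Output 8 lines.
1118 0 0 1118
1118 65 65 1118
1232 65 65 1118
1364 65 65 1118
1364 65 65 1118
1382 65 65 1118
1382 178 178 1118
1382 178 178 1382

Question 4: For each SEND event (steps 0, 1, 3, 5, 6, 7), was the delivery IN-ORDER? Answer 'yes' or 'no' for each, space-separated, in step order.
Answer: yes yes no no yes yes

Derivation:
Step 0: SEND seq=1000 -> in-order
Step 1: SEND seq=0 -> in-order
Step 3: SEND seq=1232 -> out-of-order
Step 5: SEND seq=1364 -> out-of-order
Step 6: SEND seq=65 -> in-order
Step 7: SEND seq=1118 -> in-order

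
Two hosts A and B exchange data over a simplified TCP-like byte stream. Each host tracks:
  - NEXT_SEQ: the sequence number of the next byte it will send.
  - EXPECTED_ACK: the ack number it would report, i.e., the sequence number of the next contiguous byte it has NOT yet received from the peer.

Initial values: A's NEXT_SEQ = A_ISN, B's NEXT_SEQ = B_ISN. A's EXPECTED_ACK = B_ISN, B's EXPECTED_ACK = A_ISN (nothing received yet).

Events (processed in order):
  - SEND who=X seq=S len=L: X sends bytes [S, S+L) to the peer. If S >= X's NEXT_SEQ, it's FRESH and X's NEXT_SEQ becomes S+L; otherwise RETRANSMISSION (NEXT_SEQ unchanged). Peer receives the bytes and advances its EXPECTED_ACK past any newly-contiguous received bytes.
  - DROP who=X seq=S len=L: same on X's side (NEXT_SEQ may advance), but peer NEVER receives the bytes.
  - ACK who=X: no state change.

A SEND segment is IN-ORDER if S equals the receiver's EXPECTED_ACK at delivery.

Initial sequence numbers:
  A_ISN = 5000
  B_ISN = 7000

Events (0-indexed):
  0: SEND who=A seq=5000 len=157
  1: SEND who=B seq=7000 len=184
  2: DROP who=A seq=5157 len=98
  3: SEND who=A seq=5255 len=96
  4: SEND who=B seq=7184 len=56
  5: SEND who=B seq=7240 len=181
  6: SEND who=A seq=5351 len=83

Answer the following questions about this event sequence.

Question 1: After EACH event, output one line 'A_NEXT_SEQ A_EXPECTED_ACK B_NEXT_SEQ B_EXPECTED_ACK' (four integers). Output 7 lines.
5157 7000 7000 5157
5157 7184 7184 5157
5255 7184 7184 5157
5351 7184 7184 5157
5351 7240 7240 5157
5351 7421 7421 5157
5434 7421 7421 5157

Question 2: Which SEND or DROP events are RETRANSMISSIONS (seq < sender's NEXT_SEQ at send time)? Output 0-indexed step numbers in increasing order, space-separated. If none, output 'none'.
Answer: none

Derivation:
Step 0: SEND seq=5000 -> fresh
Step 1: SEND seq=7000 -> fresh
Step 2: DROP seq=5157 -> fresh
Step 3: SEND seq=5255 -> fresh
Step 4: SEND seq=7184 -> fresh
Step 5: SEND seq=7240 -> fresh
Step 6: SEND seq=5351 -> fresh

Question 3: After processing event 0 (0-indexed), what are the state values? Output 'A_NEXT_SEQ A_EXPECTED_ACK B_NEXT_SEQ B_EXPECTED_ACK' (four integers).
After event 0: A_seq=5157 A_ack=7000 B_seq=7000 B_ack=5157

5157 7000 7000 5157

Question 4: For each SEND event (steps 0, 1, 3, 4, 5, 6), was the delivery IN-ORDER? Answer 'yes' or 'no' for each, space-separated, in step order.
Step 0: SEND seq=5000 -> in-order
Step 1: SEND seq=7000 -> in-order
Step 3: SEND seq=5255 -> out-of-order
Step 4: SEND seq=7184 -> in-order
Step 5: SEND seq=7240 -> in-order
Step 6: SEND seq=5351 -> out-of-order

Answer: yes yes no yes yes no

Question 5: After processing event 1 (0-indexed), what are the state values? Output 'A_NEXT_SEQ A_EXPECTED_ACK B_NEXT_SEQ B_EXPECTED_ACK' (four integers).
After event 0: A_seq=5157 A_ack=7000 B_seq=7000 B_ack=5157
After event 1: A_seq=5157 A_ack=7184 B_seq=7184 B_ack=5157

5157 7184 7184 5157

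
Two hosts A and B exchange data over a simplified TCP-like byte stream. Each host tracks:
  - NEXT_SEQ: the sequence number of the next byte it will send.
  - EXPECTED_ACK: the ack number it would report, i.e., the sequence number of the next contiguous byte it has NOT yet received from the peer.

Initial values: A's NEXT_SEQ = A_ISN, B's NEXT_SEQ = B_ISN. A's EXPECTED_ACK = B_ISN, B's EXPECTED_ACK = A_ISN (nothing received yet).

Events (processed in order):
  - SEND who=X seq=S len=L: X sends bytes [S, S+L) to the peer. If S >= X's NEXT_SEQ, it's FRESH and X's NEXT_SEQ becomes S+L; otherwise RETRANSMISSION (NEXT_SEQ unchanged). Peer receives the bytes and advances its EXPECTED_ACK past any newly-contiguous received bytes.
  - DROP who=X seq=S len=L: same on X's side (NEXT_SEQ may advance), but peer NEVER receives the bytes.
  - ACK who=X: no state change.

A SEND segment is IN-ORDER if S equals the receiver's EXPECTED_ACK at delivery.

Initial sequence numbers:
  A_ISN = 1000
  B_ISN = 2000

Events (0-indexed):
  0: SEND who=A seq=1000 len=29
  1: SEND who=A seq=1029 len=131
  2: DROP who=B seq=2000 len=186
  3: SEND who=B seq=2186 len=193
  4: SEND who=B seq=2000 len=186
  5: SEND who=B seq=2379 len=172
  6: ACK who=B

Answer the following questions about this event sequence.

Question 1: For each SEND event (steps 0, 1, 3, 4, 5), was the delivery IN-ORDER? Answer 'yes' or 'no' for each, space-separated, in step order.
Step 0: SEND seq=1000 -> in-order
Step 1: SEND seq=1029 -> in-order
Step 3: SEND seq=2186 -> out-of-order
Step 4: SEND seq=2000 -> in-order
Step 5: SEND seq=2379 -> in-order

Answer: yes yes no yes yes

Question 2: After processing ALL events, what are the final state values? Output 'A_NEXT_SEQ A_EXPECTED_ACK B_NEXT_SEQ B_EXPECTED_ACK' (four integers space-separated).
After event 0: A_seq=1029 A_ack=2000 B_seq=2000 B_ack=1029
After event 1: A_seq=1160 A_ack=2000 B_seq=2000 B_ack=1160
After event 2: A_seq=1160 A_ack=2000 B_seq=2186 B_ack=1160
After event 3: A_seq=1160 A_ack=2000 B_seq=2379 B_ack=1160
After event 4: A_seq=1160 A_ack=2379 B_seq=2379 B_ack=1160
After event 5: A_seq=1160 A_ack=2551 B_seq=2551 B_ack=1160
After event 6: A_seq=1160 A_ack=2551 B_seq=2551 B_ack=1160

Answer: 1160 2551 2551 1160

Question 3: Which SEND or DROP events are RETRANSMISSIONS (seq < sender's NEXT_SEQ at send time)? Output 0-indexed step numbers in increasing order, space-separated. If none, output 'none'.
Answer: 4

Derivation:
Step 0: SEND seq=1000 -> fresh
Step 1: SEND seq=1029 -> fresh
Step 2: DROP seq=2000 -> fresh
Step 3: SEND seq=2186 -> fresh
Step 4: SEND seq=2000 -> retransmit
Step 5: SEND seq=2379 -> fresh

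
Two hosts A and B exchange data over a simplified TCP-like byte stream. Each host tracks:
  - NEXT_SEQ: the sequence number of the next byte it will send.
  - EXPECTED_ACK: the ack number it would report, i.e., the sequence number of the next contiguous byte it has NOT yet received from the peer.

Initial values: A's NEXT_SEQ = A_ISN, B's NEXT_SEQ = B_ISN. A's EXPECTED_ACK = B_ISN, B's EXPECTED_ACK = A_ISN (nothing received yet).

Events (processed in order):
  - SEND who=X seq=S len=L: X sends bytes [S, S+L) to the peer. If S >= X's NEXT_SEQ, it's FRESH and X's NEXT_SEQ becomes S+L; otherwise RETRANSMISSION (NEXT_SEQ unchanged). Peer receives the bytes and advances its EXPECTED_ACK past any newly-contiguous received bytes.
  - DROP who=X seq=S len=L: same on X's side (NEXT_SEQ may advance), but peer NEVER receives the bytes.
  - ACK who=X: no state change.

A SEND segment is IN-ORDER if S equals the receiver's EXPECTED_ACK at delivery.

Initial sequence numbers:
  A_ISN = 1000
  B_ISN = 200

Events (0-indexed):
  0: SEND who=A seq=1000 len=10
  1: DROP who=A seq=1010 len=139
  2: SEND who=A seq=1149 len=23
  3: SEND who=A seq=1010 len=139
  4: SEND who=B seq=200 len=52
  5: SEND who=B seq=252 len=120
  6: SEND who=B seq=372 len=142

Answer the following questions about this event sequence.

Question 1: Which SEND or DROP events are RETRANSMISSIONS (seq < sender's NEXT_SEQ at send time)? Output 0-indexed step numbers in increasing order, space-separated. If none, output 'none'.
Step 0: SEND seq=1000 -> fresh
Step 1: DROP seq=1010 -> fresh
Step 2: SEND seq=1149 -> fresh
Step 3: SEND seq=1010 -> retransmit
Step 4: SEND seq=200 -> fresh
Step 5: SEND seq=252 -> fresh
Step 6: SEND seq=372 -> fresh

Answer: 3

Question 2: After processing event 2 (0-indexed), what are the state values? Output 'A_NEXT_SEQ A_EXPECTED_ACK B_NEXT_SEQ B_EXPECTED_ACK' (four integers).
After event 0: A_seq=1010 A_ack=200 B_seq=200 B_ack=1010
After event 1: A_seq=1149 A_ack=200 B_seq=200 B_ack=1010
After event 2: A_seq=1172 A_ack=200 B_seq=200 B_ack=1010

1172 200 200 1010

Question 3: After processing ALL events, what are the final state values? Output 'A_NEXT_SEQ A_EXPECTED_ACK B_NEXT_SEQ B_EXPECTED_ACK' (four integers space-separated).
After event 0: A_seq=1010 A_ack=200 B_seq=200 B_ack=1010
After event 1: A_seq=1149 A_ack=200 B_seq=200 B_ack=1010
After event 2: A_seq=1172 A_ack=200 B_seq=200 B_ack=1010
After event 3: A_seq=1172 A_ack=200 B_seq=200 B_ack=1172
After event 4: A_seq=1172 A_ack=252 B_seq=252 B_ack=1172
After event 5: A_seq=1172 A_ack=372 B_seq=372 B_ack=1172
After event 6: A_seq=1172 A_ack=514 B_seq=514 B_ack=1172

Answer: 1172 514 514 1172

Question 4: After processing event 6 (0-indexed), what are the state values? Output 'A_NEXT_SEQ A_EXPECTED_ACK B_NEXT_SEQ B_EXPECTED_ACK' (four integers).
After event 0: A_seq=1010 A_ack=200 B_seq=200 B_ack=1010
After event 1: A_seq=1149 A_ack=200 B_seq=200 B_ack=1010
After event 2: A_seq=1172 A_ack=200 B_seq=200 B_ack=1010
After event 3: A_seq=1172 A_ack=200 B_seq=200 B_ack=1172
After event 4: A_seq=1172 A_ack=252 B_seq=252 B_ack=1172
After event 5: A_seq=1172 A_ack=372 B_seq=372 B_ack=1172
After event 6: A_seq=1172 A_ack=514 B_seq=514 B_ack=1172

1172 514 514 1172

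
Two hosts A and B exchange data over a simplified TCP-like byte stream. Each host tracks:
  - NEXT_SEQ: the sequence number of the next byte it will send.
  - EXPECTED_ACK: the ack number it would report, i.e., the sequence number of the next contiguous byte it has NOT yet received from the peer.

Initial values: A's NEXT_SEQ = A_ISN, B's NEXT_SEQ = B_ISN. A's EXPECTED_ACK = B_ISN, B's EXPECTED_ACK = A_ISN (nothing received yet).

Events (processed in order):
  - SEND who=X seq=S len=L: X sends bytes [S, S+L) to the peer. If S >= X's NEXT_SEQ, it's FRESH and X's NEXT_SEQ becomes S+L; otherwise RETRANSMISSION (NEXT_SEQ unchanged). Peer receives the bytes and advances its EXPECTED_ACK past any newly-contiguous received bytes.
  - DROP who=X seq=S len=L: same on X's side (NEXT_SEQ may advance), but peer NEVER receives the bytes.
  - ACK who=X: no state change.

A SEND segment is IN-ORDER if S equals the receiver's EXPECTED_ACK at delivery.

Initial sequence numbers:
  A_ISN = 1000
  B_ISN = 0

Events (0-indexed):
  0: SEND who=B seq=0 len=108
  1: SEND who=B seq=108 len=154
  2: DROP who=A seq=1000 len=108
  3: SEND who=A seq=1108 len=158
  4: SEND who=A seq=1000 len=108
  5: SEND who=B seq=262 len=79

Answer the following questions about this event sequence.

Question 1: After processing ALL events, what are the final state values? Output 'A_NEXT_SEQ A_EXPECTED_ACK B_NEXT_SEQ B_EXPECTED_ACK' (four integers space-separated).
After event 0: A_seq=1000 A_ack=108 B_seq=108 B_ack=1000
After event 1: A_seq=1000 A_ack=262 B_seq=262 B_ack=1000
After event 2: A_seq=1108 A_ack=262 B_seq=262 B_ack=1000
After event 3: A_seq=1266 A_ack=262 B_seq=262 B_ack=1000
After event 4: A_seq=1266 A_ack=262 B_seq=262 B_ack=1266
After event 5: A_seq=1266 A_ack=341 B_seq=341 B_ack=1266

Answer: 1266 341 341 1266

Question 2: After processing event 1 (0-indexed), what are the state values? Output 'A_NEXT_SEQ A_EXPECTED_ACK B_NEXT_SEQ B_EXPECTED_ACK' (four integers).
After event 0: A_seq=1000 A_ack=108 B_seq=108 B_ack=1000
After event 1: A_seq=1000 A_ack=262 B_seq=262 B_ack=1000

1000 262 262 1000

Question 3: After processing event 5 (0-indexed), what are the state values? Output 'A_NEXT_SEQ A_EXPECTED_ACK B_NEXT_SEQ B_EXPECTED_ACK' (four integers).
After event 0: A_seq=1000 A_ack=108 B_seq=108 B_ack=1000
After event 1: A_seq=1000 A_ack=262 B_seq=262 B_ack=1000
After event 2: A_seq=1108 A_ack=262 B_seq=262 B_ack=1000
After event 3: A_seq=1266 A_ack=262 B_seq=262 B_ack=1000
After event 4: A_seq=1266 A_ack=262 B_seq=262 B_ack=1266
After event 5: A_seq=1266 A_ack=341 B_seq=341 B_ack=1266

1266 341 341 1266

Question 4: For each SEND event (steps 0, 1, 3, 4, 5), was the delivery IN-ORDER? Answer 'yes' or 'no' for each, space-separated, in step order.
Answer: yes yes no yes yes

Derivation:
Step 0: SEND seq=0 -> in-order
Step 1: SEND seq=108 -> in-order
Step 3: SEND seq=1108 -> out-of-order
Step 4: SEND seq=1000 -> in-order
Step 5: SEND seq=262 -> in-order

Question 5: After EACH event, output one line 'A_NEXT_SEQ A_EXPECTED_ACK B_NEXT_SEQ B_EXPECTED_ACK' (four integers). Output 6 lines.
1000 108 108 1000
1000 262 262 1000
1108 262 262 1000
1266 262 262 1000
1266 262 262 1266
1266 341 341 1266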